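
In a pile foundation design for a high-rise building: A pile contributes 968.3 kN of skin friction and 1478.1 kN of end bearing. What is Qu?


Using Qu = Qf + Qb
Qu = 968.3 + 1478.1
Qu = 2446.4 kN


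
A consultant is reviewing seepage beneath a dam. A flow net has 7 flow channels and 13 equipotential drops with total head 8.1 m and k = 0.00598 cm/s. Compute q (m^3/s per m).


Convert k to m/s for unit consistency with H:
k = 0.00598 cm/s = 0.00598 / 100 m/s = 5.98e-05 m/s
Using q = k * H * Nf / Nd
Nf / Nd = 7 / 13 = 0.5385
q = 5.98e-05 * 8.1 * 0.5385
q = 0.0002608 m^3/s per m


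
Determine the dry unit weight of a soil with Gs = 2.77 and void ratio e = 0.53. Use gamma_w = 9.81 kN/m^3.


Using gamma_d = Gs * gamma_w / (1 + e)
gamma_d = 2.77 * 9.81 / (1 + 0.53)
gamma_d = 2.77 * 9.81 / 1.53
gamma_d = 17.761 kN/m^3


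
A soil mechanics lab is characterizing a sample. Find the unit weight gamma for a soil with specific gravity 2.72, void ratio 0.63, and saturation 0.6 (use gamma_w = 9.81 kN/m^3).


Using gamma = gamma_w * (Gs + S*e) / (1 + e)
Numerator: Gs + S*e = 2.72 + 0.6*0.63 = 3.098
Denominator: 1 + e = 1 + 0.63 = 1.63
gamma = 9.81 * 3.098 / 1.63
gamma = 18.645 kN/m^3


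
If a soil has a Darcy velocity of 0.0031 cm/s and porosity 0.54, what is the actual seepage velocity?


Result: 0.00574 cm/s

Derivation:
Using v_s = v_d / n
v_s = 0.0031 / 0.54
v_s = 0.00574 cm/s


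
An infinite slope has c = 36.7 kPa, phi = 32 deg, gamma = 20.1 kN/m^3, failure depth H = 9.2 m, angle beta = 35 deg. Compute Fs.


Using Fs = c / (gamma*H*sin(beta)*cos(beta)) + tan(phi)/tan(beta)
Cohesion contribution = 36.7 / (20.1*9.2*sin(35)*cos(35))
Cohesion contribution = 0.422402
Friction contribution = tan(32)/tan(35) = 0.892406
Fs = 0.422402 + 0.892406
Fs = 1.315


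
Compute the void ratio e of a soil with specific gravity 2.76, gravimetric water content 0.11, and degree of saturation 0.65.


Using the relation e = Gs * w / S
e = 2.76 * 0.11 / 0.65
e = 0.4671


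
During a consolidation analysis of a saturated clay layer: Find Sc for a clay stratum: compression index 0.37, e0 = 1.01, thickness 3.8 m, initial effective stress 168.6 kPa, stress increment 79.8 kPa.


Using Sc = Cc * H / (1 + e0) * log10((sigma0 + delta_sigma) / sigma0)
Stress ratio = (168.6 + 79.8) / 168.6 = 1.47331
log10(1.47331) = 0.168294
Cc * H / (1 + e0) = 0.37 * 3.8 / (1 + 1.01) = 0.699502
Sc = 0.699502 * 0.168294
Sc = 0.1177 m


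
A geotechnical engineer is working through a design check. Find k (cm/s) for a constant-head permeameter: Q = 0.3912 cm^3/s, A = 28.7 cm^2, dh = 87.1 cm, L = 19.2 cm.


Result: 0.003005 cm/s

Derivation:
Compute hydraulic gradient:
i = dh / L = 87.1 / 19.2 = 4.53646
Then apply Darcy's law:
k = Q / (A * i)
k = 0.3912 / (28.7 * 4.53646)
k = 0.3912 / 130.196
k = 0.003005 cm/s


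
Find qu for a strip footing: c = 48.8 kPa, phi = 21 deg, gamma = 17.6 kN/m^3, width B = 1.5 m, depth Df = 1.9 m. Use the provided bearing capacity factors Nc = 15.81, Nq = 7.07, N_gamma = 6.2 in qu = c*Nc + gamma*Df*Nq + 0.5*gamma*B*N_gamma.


Compute qu = c*Nc + gamma*Df*Nq + 0.5*gamma*B*N_gamma
Term 1: 48.8 * 15.81 = 771.528
Term 2: 17.6 * 1.9 * 7.07 = 236.4208
Term 3: 0.5 * 17.6 * 1.5 * 6.2 = 81.84
qu = 771.528 + 236.4208 + 81.84
qu = 1089.79 kPa


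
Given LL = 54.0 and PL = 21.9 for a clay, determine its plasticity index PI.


Using PI = LL - PL
PI = 54.0 - 21.9
PI = 32.1


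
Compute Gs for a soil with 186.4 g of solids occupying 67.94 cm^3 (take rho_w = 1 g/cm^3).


Result: 2.744

Derivation:
Using Gs = m_s / (V_s * rho_w)
Since rho_w = 1 g/cm^3:
Gs = 186.4 / 67.94
Gs = 2.744


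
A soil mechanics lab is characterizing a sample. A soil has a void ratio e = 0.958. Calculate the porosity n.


Using the relation n = e / (1 + e)
n = 0.958 / (1 + 0.958)
n = 0.958 / 1.958
n = 0.4893


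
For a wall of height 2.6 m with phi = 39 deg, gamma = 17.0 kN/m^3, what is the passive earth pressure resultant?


Compute passive earth pressure coefficient:
Kp = tan^2(45 + phi/2) = tan^2(64.5) = 4.395495
Compute passive force:
Pp = 0.5 * Kp * gamma * H^2
Pp = 0.5 * 4.395495 * 17.0 * 2.6^2
Pp = 252.57 kN/m


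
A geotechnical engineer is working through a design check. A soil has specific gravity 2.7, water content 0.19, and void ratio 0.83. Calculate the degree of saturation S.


Result: 0.6181

Derivation:
Using S = Gs * w / e
S = 2.7 * 0.19 / 0.83
S = 0.6181


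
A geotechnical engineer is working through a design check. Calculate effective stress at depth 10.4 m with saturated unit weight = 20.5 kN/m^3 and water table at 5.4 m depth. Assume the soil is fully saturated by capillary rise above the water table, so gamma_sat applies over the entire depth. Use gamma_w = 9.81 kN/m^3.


Total stress = gamma_sat * depth
sigma = 20.5 * 10.4 = 213.2 kPa
Pore water pressure u = gamma_w * (depth - d_wt)
u = 9.81 * (10.4 - 5.4) = 49.05 kPa
Effective stress = sigma - u
sigma' = 213.2 - 49.05 = 164.15 kPa


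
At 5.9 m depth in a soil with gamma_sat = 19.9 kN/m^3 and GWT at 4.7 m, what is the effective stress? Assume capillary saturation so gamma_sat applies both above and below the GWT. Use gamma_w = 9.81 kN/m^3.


Total stress = gamma_sat * depth
sigma = 19.9 * 5.9 = 117.41 kPa
Pore water pressure u = gamma_w * (depth - d_wt)
u = 9.81 * (5.9 - 4.7) = 11.772 kPa
Effective stress = sigma - u
sigma' = 117.41 - 11.772 = 105.64 kPa


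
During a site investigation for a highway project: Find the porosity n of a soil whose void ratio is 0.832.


Using the relation n = e / (1 + e)
n = 0.832 / (1 + 0.832)
n = 0.832 / 1.832
n = 0.4541


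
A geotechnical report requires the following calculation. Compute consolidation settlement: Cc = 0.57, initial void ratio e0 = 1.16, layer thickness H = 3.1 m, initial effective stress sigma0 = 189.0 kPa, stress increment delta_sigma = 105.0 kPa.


Result: 0.157 m

Derivation:
Using Sc = Cc * H / (1 + e0) * log10((sigma0 + delta_sigma) / sigma0)
Stress ratio = (189.0 + 105.0) / 189.0 = 1.55556
log10(1.55556) = 0.191886
Cc * H / (1 + e0) = 0.57 * 3.1 / (1 + 1.16) = 0.818056
Sc = 0.818056 * 0.191886
Sc = 0.157 m


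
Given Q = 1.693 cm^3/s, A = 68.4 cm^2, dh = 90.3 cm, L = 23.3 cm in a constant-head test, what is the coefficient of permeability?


Result: 0.006387 cm/s

Derivation:
Compute hydraulic gradient:
i = dh / L = 90.3 / 23.3 = 3.87554
Then apply Darcy's law:
k = Q / (A * i)
k = 1.693 / (68.4 * 3.87554)
k = 1.693 / 265.087
k = 0.006387 cm/s


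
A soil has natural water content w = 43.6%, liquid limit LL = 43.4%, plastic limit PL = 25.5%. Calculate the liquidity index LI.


Result: 1.011

Derivation:
First compute the plasticity index:
PI = LL - PL = 43.4 - 25.5 = 17.9
Then compute the liquidity index:
LI = (w - PL) / PI
LI = (43.6 - 25.5) / 17.9
LI = 1.011


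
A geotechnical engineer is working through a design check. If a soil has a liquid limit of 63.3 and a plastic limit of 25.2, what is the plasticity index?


Result: 38.1

Derivation:
Using PI = LL - PL
PI = 63.3 - 25.2
PI = 38.1


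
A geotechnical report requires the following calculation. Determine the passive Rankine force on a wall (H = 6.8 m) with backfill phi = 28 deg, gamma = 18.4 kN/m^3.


Result: 1178.31 kN/m

Derivation:
Compute passive earth pressure coefficient:
Kp = tan^2(45 + phi/2) = tan^2(59.0) = 2.769826
Compute passive force:
Pp = 0.5 * Kp * gamma * H^2
Pp = 0.5 * 2.769826 * 18.4 * 6.8^2
Pp = 1178.31 kN/m


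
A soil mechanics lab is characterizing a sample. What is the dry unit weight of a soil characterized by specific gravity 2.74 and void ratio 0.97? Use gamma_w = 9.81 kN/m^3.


Using gamma_d = Gs * gamma_w / (1 + e)
gamma_d = 2.74 * 9.81 / (1 + 0.97)
gamma_d = 2.74 * 9.81 / 1.97
gamma_d = 13.644 kN/m^3


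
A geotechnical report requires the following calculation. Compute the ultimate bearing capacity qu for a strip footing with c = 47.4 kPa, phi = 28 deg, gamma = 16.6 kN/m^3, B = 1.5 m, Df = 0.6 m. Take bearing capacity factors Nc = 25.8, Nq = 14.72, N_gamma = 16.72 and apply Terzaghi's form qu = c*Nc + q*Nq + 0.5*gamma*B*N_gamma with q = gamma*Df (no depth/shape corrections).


Compute qu = c*Nc + gamma*Df*Nq + 0.5*gamma*B*N_gamma
Term 1: 47.4 * 25.8 = 1222.92
Term 2: 16.6 * 0.6 * 14.72 = 146.6112
Term 3: 0.5 * 16.6 * 1.5 * 16.72 = 208.164
qu = 1222.92 + 146.6112 + 208.164
qu = 1577.7 kPa


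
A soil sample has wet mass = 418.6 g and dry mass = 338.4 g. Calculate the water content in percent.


Result: 23.7 %

Derivation:
Using w = (m_wet - m_dry) / m_dry * 100
m_wet - m_dry = 418.6 - 338.4 = 80.2 g
w = 80.2 / 338.4 * 100
w = 23.7 %


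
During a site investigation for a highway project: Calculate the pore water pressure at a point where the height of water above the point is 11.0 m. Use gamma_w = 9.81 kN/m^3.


Result: 107.91 kPa

Derivation:
Using u = gamma_w * h_w
u = 9.81 * 11.0
u = 107.91 kPa


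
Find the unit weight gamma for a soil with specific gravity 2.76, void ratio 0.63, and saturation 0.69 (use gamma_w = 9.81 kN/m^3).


Using gamma = gamma_w * (Gs + S*e) / (1 + e)
Numerator: Gs + S*e = 2.76 + 0.69*0.63 = 3.1947
Denominator: 1 + e = 1 + 0.63 = 1.63
gamma = 9.81 * 3.1947 / 1.63
gamma = 19.227 kN/m^3


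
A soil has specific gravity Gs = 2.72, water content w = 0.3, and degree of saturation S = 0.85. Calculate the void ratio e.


Result: 0.96

Derivation:
Using the relation e = Gs * w / S
e = 2.72 * 0.3 / 0.85
e = 0.96


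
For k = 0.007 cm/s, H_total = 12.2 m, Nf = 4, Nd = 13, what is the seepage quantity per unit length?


Result: 0.0002628 m^3/s per m

Derivation:
Convert k to m/s for unit consistency with H:
k = 0.007 cm/s = 0.007 / 100 m/s = 7e-05 m/s
Using q = k * H * Nf / Nd
Nf / Nd = 4 / 13 = 0.3077
q = 7e-05 * 12.2 * 0.3077
q = 0.0002628 m^3/s per m


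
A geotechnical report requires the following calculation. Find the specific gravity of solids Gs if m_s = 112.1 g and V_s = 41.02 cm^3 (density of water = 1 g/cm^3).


Result: 2.733

Derivation:
Using Gs = m_s / (V_s * rho_w)
Since rho_w = 1 g/cm^3:
Gs = 112.1 / 41.02
Gs = 2.733


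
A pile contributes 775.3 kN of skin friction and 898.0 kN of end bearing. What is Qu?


Result: 1673.3 kN

Derivation:
Using Qu = Qf + Qb
Qu = 775.3 + 898.0
Qu = 1673.3 kN


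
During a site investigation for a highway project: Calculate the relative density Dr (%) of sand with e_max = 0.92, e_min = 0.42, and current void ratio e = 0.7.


Using Dr = (e_max - e) / (e_max - e_min) * 100
e_max - e = 0.92 - 0.7 = 0.22
e_max - e_min = 0.92 - 0.42 = 0.5
Dr = 0.22 / 0.5 * 100
Dr = 44.0 %


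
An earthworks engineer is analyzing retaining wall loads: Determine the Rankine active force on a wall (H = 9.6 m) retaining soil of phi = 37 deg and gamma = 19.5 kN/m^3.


Compute active earth pressure coefficient:
Ka = tan^2(45 - phi/2) = tan^2(26.5) = 0.248584
Compute active force:
Pa = 0.5 * Ka * gamma * H^2
Pa = 0.5 * 0.248584 * 19.5 * 9.6^2
Pa = 223.37 kN/m


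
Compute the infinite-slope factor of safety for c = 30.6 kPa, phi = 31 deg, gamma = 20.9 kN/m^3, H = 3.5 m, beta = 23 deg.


Using Fs = c / (gamma*H*sin(beta)*cos(beta)) + tan(phi)/tan(beta)
Cohesion contribution = 30.6 / (20.9*3.5*sin(23)*cos(23))
Cohesion contribution = 1.16306
Friction contribution = tan(31)/tan(23) = 1.41554
Fs = 1.16306 + 1.41554
Fs = 2.579


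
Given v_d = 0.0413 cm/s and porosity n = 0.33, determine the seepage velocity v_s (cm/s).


Result: 0.12515 cm/s

Derivation:
Using v_s = v_d / n
v_s = 0.0413 / 0.33
v_s = 0.12515 cm/s


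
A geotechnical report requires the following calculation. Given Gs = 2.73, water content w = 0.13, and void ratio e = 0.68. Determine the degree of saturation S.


Using S = Gs * w / e
S = 2.73 * 0.13 / 0.68
S = 0.5219


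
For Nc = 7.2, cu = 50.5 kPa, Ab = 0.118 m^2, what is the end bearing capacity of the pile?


Result: 42.9 kN

Derivation:
Using Qb = Nc * cu * Ab
Qb = 7.2 * 50.5 * 0.118
Qb = 42.9 kN


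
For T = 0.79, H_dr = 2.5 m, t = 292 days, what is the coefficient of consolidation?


Using cv = T * H_dr^2 / t
H_dr^2 = 2.5^2 = 6.25
cv = 0.79 * 6.25 / 292
cv = 0.01691 m^2/day


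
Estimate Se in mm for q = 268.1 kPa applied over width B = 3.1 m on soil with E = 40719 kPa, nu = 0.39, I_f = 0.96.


Using Se = q * B * (1 - nu^2) * I_f / E
1 - nu^2 = 1 - 0.39^2 = 0.8479
Se = 268.1 * 3.1 * 0.8479 * 0.96 / 40719
Se = 0.016614 m
Convert to mm: Se = 0.016614 * 1000 = 16.614 mm


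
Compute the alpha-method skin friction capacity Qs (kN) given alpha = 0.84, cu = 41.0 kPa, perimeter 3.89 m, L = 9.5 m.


Using Qs = alpha * cu * perimeter * L
Qs = 0.84 * 41.0 * 3.89 * 9.5
Qs = 1272.73 kN


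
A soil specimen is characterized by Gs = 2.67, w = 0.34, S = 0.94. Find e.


Using the relation e = Gs * w / S
e = 2.67 * 0.34 / 0.94
e = 0.9657


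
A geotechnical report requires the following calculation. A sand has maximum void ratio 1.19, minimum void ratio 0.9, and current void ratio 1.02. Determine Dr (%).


Using Dr = (e_max - e) / (e_max - e_min) * 100
e_max - e = 1.19 - 1.02 = 0.17
e_max - e_min = 1.19 - 0.9 = 0.29
Dr = 0.17 / 0.29 * 100
Dr = 58.62 %


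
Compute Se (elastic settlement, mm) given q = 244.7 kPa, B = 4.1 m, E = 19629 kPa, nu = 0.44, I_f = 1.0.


Result: 41.216 mm

Derivation:
Using Se = q * B * (1 - nu^2) * I_f / E
1 - nu^2 = 1 - 0.44^2 = 0.8064
Se = 244.7 * 4.1 * 0.8064 * 1.0 / 19629
Se = 0.041216 m
Convert to mm: Se = 0.041216 * 1000 = 41.216 mm


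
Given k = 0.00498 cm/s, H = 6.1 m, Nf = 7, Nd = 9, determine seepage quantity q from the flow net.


Result: 0.0002363 m^3/s per m

Derivation:
Convert k to m/s for unit consistency with H:
k = 0.00498 cm/s = 0.00498 / 100 m/s = 4.98e-05 m/s
Using q = k * H * Nf / Nd
Nf / Nd = 7 / 9 = 0.7778
q = 4.98e-05 * 6.1 * 0.7778
q = 0.0002363 m^3/s per m


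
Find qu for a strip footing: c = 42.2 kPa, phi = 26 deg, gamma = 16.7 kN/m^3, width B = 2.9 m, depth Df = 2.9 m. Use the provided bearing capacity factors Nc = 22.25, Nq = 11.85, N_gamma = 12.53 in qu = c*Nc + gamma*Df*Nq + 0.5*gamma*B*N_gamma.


Result: 1816.26 kPa

Derivation:
Compute qu = c*Nc + gamma*Df*Nq + 0.5*gamma*B*N_gamma
Term 1: 42.2 * 22.25 = 938.95
Term 2: 16.7 * 2.9 * 11.85 = 573.8955
Term 3: 0.5 * 16.7 * 2.9 * 12.53 = 303.41395
qu = 938.95 + 573.8955 + 303.41395
qu = 1816.26 kPa


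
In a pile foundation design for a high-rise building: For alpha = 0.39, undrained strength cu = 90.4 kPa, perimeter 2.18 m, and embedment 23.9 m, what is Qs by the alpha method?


Result: 1836.91 kN

Derivation:
Using Qs = alpha * cu * perimeter * L
Qs = 0.39 * 90.4 * 2.18 * 23.9
Qs = 1836.91 kN


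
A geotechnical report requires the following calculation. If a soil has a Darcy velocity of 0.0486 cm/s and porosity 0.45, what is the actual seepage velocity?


Using v_s = v_d / n
v_s = 0.0486 / 0.45
v_s = 0.108 cm/s


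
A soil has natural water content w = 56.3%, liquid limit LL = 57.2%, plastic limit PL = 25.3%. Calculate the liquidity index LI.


First compute the plasticity index:
PI = LL - PL = 57.2 - 25.3 = 31.9
Then compute the liquidity index:
LI = (w - PL) / PI
LI = (56.3 - 25.3) / 31.9
LI = 0.972


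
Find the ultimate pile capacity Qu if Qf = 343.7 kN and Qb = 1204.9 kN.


Using Qu = Qf + Qb
Qu = 343.7 + 1204.9
Qu = 1548.6 kN


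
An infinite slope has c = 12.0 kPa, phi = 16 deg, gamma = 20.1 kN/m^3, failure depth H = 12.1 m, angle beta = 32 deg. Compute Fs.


Using Fs = c / (gamma*H*sin(beta)*cos(beta)) + tan(phi)/tan(beta)
Cohesion contribution = 12.0 / (20.1*12.1*sin(32)*cos(32))
Cohesion contribution = 0.109792
Friction contribution = tan(16)/tan(32) = 0.458889
Fs = 0.109792 + 0.458889
Fs = 0.569


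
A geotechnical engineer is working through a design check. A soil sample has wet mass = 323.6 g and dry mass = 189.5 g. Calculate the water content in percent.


Using w = (m_wet - m_dry) / m_dry * 100
m_wet - m_dry = 323.6 - 189.5 = 134.1 g
w = 134.1 / 189.5 * 100
w = 70.77 %


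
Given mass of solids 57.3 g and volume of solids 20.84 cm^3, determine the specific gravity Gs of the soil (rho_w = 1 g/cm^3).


Using Gs = m_s / (V_s * rho_w)
Since rho_w = 1 g/cm^3:
Gs = 57.3 / 20.84
Gs = 2.75


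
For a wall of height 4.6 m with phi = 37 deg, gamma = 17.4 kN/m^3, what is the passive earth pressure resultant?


Compute passive earth pressure coefficient:
Kp = tan^2(45 + phi/2) = tan^2(63.5) = 4.022791
Compute passive force:
Pp = 0.5 * Kp * gamma * H^2
Pp = 0.5 * 4.022791 * 17.4 * 4.6^2
Pp = 740.56 kN/m


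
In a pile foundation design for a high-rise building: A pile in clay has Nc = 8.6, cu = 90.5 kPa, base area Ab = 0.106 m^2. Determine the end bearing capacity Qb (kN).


Using Qb = Nc * cu * Ab
Qb = 8.6 * 90.5 * 0.106
Qb = 82.5 kN


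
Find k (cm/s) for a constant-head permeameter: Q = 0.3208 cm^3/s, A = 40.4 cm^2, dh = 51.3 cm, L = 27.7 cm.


Compute hydraulic gradient:
i = dh / L = 51.3 / 27.7 = 1.85199
Then apply Darcy's law:
k = Q / (A * i)
k = 0.3208 / (40.4 * 1.85199)
k = 0.3208 / 74.8202
k = 0.004288 cm/s


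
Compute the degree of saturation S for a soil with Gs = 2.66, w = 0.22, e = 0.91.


Using S = Gs * w / e
S = 2.66 * 0.22 / 0.91
S = 0.6431


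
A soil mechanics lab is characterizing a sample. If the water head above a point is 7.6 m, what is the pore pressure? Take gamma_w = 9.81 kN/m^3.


Using u = gamma_w * h_w
u = 9.81 * 7.6
u = 74.56 kPa


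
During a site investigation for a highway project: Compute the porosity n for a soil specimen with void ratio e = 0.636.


Result: 0.3888

Derivation:
Using the relation n = e / (1 + e)
n = 0.636 / (1 + 0.636)
n = 0.636 / 1.636
n = 0.3888


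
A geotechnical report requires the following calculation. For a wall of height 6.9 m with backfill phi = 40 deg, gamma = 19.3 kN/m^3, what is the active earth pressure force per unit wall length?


Result: 99.9 kN/m

Derivation:
Compute active earth pressure coefficient:
Ka = tan^2(45 - phi/2) = tan^2(25.0) = 0.217443
Compute active force:
Pa = 0.5 * Ka * gamma * H^2
Pa = 0.5 * 0.217443 * 19.3 * 6.9^2
Pa = 99.9 kN/m


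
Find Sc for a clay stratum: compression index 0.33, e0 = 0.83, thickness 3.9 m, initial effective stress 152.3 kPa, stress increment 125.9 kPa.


Using Sc = Cc * H / (1 + e0) * log10((sigma0 + delta_sigma) / sigma0)
Stress ratio = (152.3 + 125.9) / 152.3 = 1.82666
log10(1.82666) = 0.261657
Cc * H / (1 + e0) = 0.33 * 3.9 / (1 + 0.83) = 0.703279
Sc = 0.703279 * 0.261657
Sc = 0.184 m


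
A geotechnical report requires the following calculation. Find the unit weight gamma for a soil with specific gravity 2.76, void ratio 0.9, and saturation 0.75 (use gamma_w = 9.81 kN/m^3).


Using gamma = gamma_w * (Gs + S*e) / (1 + e)
Numerator: Gs + S*e = 2.76 + 0.75*0.9 = 3.435
Denominator: 1 + e = 1 + 0.9 = 1.9
gamma = 9.81 * 3.435 / 1.9
gamma = 17.735 kN/m^3


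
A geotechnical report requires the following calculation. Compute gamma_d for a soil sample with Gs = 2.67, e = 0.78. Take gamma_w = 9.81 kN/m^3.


Using gamma_d = Gs * gamma_w / (1 + e)
gamma_d = 2.67 * 9.81 / (1 + 0.78)
gamma_d = 2.67 * 9.81 / 1.78
gamma_d = 14.715 kN/m^3


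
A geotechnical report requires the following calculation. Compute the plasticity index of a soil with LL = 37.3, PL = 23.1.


Result: 14.2

Derivation:
Using PI = LL - PL
PI = 37.3 - 23.1
PI = 14.2


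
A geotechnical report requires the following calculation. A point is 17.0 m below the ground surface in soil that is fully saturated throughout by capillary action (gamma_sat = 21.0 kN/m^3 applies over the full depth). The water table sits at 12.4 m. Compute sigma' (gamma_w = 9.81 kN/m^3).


Result: 311.87 kPa

Derivation:
Total stress = gamma_sat * depth
sigma = 21.0 * 17.0 = 357.0 kPa
Pore water pressure u = gamma_w * (depth - d_wt)
u = 9.81 * (17.0 - 12.4) = 45.126 kPa
Effective stress = sigma - u
sigma' = 357.0 - 45.126 = 311.87 kPa


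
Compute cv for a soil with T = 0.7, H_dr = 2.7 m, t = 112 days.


Result: 0.04556 m^2/day

Derivation:
Using cv = T * H_dr^2 / t
H_dr^2 = 2.7^2 = 7.29
cv = 0.7 * 7.29 / 112
cv = 0.04556 m^2/day


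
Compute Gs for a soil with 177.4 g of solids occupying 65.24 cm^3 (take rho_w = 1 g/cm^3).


Using Gs = m_s / (V_s * rho_w)
Since rho_w = 1 g/cm^3:
Gs = 177.4 / 65.24
Gs = 2.719


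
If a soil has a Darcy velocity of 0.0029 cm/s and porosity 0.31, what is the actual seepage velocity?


Using v_s = v_d / n
v_s = 0.0029 / 0.31
v_s = 0.00935 cm/s


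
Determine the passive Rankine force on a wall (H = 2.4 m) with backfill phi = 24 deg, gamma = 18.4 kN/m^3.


Compute passive earth pressure coefficient:
Kp = tan^2(45 + phi/2) = tan^2(57.0) = 2.371184
Compute passive force:
Pp = 0.5 * Kp * gamma * H^2
Pp = 0.5 * 2.371184 * 18.4 * 2.4^2
Pp = 125.65 kN/m


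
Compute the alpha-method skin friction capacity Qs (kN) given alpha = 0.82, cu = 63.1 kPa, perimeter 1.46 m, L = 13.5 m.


Using Qs = alpha * cu * perimeter * L
Qs = 0.82 * 63.1 * 1.46 * 13.5
Qs = 1019.83 kN


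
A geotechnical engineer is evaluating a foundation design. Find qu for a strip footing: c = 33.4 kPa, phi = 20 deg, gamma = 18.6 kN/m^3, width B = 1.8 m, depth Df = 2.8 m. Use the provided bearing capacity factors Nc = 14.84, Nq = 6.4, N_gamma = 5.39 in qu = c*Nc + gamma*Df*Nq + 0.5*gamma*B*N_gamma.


Result: 919.2 kPa

Derivation:
Compute qu = c*Nc + gamma*Df*Nq + 0.5*gamma*B*N_gamma
Term 1: 33.4 * 14.84 = 495.656
Term 2: 18.6 * 2.8 * 6.4 = 333.312
Term 3: 0.5 * 18.6 * 1.8 * 5.39 = 90.2286
qu = 495.656 + 333.312 + 90.2286
qu = 919.2 kPa


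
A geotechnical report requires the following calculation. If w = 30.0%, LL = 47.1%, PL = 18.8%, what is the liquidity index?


Result: 0.396

Derivation:
First compute the plasticity index:
PI = LL - PL = 47.1 - 18.8 = 28.3
Then compute the liquidity index:
LI = (w - PL) / PI
LI = (30.0 - 18.8) / 28.3
LI = 0.396


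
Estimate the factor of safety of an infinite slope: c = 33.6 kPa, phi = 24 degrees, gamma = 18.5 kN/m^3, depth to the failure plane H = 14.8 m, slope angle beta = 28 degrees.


Using Fs = c / (gamma*H*sin(beta)*cos(beta)) + tan(phi)/tan(beta)
Cohesion contribution = 33.6 / (18.5*14.8*sin(28)*cos(28))
Cohesion contribution = 0.296048
Friction contribution = tan(24)/tan(28) = 0.837353
Fs = 0.296048 + 0.837353
Fs = 1.133


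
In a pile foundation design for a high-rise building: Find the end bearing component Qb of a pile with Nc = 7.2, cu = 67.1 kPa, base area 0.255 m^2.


Using Qb = Nc * cu * Ab
Qb = 7.2 * 67.1 * 0.255
Qb = 123.2 kN


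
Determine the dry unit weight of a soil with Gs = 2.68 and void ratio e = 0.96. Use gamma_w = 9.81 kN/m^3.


Result: 13.414 kN/m^3

Derivation:
Using gamma_d = Gs * gamma_w / (1 + e)
gamma_d = 2.68 * 9.81 / (1 + 0.96)
gamma_d = 2.68 * 9.81 / 1.96
gamma_d = 13.414 kN/m^3


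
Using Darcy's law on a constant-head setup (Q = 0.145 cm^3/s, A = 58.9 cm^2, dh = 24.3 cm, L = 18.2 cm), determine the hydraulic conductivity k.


Compute hydraulic gradient:
i = dh / L = 24.3 / 18.2 = 1.33516
Then apply Darcy's law:
k = Q / (A * i)
k = 0.145 / (58.9 * 1.33516)
k = 0.145 / 78.6412
k = 0.001844 cm/s


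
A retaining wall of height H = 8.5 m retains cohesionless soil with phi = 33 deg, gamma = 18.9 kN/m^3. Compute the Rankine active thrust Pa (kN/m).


Result: 201.28 kN/m

Derivation:
Compute active earth pressure coefficient:
Ka = tan^2(45 - phi/2) = tan^2(28.5) = 0.294801
Compute active force:
Pa = 0.5 * Ka * gamma * H^2
Pa = 0.5 * 0.294801 * 18.9 * 8.5^2
Pa = 201.28 kN/m


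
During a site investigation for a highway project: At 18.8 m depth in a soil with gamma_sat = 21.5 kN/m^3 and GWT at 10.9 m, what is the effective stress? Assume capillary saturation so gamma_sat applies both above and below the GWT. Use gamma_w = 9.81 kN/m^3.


Result: 326.7 kPa

Derivation:
Total stress = gamma_sat * depth
sigma = 21.5 * 18.8 = 404.2 kPa
Pore water pressure u = gamma_w * (depth - d_wt)
u = 9.81 * (18.8 - 10.9) = 77.499 kPa
Effective stress = sigma - u
sigma' = 404.2 - 77.499 = 326.7 kPa


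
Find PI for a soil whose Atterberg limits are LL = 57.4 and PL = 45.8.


Using PI = LL - PL
PI = 57.4 - 45.8
PI = 11.6


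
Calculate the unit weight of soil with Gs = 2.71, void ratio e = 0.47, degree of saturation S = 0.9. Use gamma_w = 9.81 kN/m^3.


Using gamma = gamma_w * (Gs + S*e) / (1 + e)
Numerator: Gs + S*e = 2.71 + 0.9*0.47 = 3.133
Denominator: 1 + e = 1 + 0.47 = 1.47
gamma = 9.81 * 3.133 / 1.47
gamma = 20.908 kN/m^3


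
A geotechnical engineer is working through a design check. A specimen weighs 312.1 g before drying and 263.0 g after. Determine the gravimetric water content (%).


Using w = (m_wet - m_dry) / m_dry * 100
m_wet - m_dry = 312.1 - 263.0 = 49.1 g
w = 49.1 / 263.0 * 100
w = 18.67 %


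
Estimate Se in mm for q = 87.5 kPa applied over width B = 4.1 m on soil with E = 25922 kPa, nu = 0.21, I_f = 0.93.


Result: 12.303 mm

Derivation:
Using Se = q * B * (1 - nu^2) * I_f / E
1 - nu^2 = 1 - 0.21^2 = 0.9559
Se = 87.5 * 4.1 * 0.9559 * 0.93 / 25922
Se = 0.012303 m
Convert to mm: Se = 0.012303 * 1000 = 12.303 mm


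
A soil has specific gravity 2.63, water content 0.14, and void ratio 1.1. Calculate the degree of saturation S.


Using S = Gs * w / e
S = 2.63 * 0.14 / 1.1
S = 0.3347


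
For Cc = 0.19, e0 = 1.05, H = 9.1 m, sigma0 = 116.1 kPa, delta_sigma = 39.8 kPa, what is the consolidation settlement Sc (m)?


Using Sc = Cc * H / (1 + e0) * log10((sigma0 + delta_sigma) / sigma0)
Stress ratio = (116.1 + 39.8) / 116.1 = 1.34281
log10(1.34281) = 0.128014
Cc * H / (1 + e0) = 0.19 * 9.1 / (1 + 1.05) = 0.843415
Sc = 0.843415 * 0.128014
Sc = 0.108 m


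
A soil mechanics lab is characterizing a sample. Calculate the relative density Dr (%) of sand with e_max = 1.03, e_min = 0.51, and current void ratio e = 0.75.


Using Dr = (e_max - e) / (e_max - e_min) * 100
e_max - e = 1.03 - 0.75 = 0.28
e_max - e_min = 1.03 - 0.51 = 0.52
Dr = 0.28 / 0.52 * 100
Dr = 53.85 %


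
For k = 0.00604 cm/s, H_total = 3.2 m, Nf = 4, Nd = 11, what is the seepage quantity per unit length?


Convert k to m/s for unit consistency with H:
k = 0.00604 cm/s = 0.00604 / 100 m/s = 6.04e-05 m/s
Using q = k * H * Nf / Nd
Nf / Nd = 4 / 11 = 0.3636
q = 6.04e-05 * 3.2 * 0.3636
q = 7.028e-05 m^3/s per m


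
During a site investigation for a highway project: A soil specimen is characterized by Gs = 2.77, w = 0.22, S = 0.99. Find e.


Result: 0.6156

Derivation:
Using the relation e = Gs * w / S
e = 2.77 * 0.22 / 0.99
e = 0.6156


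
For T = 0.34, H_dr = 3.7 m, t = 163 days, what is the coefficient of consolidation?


Using cv = T * H_dr^2 / t
H_dr^2 = 3.7^2 = 13.69
cv = 0.34 * 13.69 / 163
cv = 0.02856 m^2/day


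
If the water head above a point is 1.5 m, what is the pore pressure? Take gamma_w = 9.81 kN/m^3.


Using u = gamma_w * h_w
u = 9.81 * 1.5
u = 14.71 kPa


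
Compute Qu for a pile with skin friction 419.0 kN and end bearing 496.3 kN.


Result: 915.3 kN

Derivation:
Using Qu = Qf + Qb
Qu = 419.0 + 496.3
Qu = 915.3 kN


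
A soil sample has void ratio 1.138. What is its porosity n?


Result: 0.5323

Derivation:
Using the relation n = e / (1 + e)
n = 1.138 / (1 + 1.138)
n = 1.138 / 2.138
n = 0.5323


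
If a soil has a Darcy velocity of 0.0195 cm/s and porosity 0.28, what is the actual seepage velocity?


Using v_s = v_d / n
v_s = 0.0195 / 0.28
v_s = 0.06964 cm/s


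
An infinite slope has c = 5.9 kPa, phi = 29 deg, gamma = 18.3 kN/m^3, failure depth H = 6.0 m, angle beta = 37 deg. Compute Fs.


Result: 0.847

Derivation:
Using Fs = c / (gamma*H*sin(beta)*cos(beta)) + tan(phi)/tan(beta)
Cohesion contribution = 5.9 / (18.3*6.0*sin(37)*cos(37))
Cohesion contribution = 0.111799
Friction contribution = tan(29)/tan(37) = 0.735593
Fs = 0.111799 + 0.735593
Fs = 0.847


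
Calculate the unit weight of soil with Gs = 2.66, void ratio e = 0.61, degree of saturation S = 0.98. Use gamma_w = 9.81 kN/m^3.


Using gamma = gamma_w * (Gs + S*e) / (1 + e)
Numerator: Gs + S*e = 2.66 + 0.98*0.61 = 3.2578
Denominator: 1 + e = 1 + 0.61 = 1.61
gamma = 9.81 * 3.2578 / 1.61
gamma = 19.85 kN/m^3


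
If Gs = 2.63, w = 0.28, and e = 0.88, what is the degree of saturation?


Using S = Gs * w / e
S = 2.63 * 0.28 / 0.88
S = 0.8368


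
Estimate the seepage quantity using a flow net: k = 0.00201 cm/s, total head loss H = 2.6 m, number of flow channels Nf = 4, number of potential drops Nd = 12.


Result: 1.742e-05 m^3/s per m

Derivation:
Convert k to m/s for unit consistency with H:
k = 0.00201 cm/s = 0.00201 / 100 m/s = 2.01e-05 m/s
Using q = k * H * Nf / Nd
Nf / Nd = 4 / 12 = 0.3333
q = 2.01e-05 * 2.6 * 0.3333
q = 1.742e-05 m^3/s per m


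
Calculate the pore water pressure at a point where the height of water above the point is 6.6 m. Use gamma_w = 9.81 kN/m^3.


Using u = gamma_w * h_w
u = 9.81 * 6.6
u = 64.75 kPa


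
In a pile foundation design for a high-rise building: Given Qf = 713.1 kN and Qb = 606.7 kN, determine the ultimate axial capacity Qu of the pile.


Result: 1319.8 kN

Derivation:
Using Qu = Qf + Qb
Qu = 713.1 + 606.7
Qu = 1319.8 kN


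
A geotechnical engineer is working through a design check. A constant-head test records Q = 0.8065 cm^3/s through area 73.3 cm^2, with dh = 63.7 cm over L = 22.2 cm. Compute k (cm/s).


Result: 0.003835 cm/s

Derivation:
Compute hydraulic gradient:
i = dh / L = 63.7 / 22.2 = 2.86937
Then apply Darcy's law:
k = Q / (A * i)
k = 0.8065 / (73.3 * 2.86937)
k = 0.8065 / 210.325
k = 0.003835 cm/s


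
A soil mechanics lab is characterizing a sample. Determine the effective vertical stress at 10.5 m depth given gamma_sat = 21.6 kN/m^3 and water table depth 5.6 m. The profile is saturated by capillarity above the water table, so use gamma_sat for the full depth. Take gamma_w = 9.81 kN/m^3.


Total stress = gamma_sat * depth
sigma = 21.6 * 10.5 = 226.8 kPa
Pore water pressure u = gamma_w * (depth - d_wt)
u = 9.81 * (10.5 - 5.6) = 48.069 kPa
Effective stress = sigma - u
sigma' = 226.8 - 48.069 = 178.73 kPa


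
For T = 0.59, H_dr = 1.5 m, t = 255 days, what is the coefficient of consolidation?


Using cv = T * H_dr^2 / t
H_dr^2 = 1.5^2 = 2.25
cv = 0.59 * 2.25 / 255
cv = 0.00521 m^2/day


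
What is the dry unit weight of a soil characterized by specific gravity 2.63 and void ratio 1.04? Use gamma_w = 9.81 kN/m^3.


Using gamma_d = Gs * gamma_w / (1 + e)
gamma_d = 2.63 * 9.81 / (1 + 1.04)
gamma_d = 2.63 * 9.81 / 2.04
gamma_d = 12.647 kN/m^3


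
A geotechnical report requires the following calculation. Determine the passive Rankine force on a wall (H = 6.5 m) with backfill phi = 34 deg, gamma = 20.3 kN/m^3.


Compute passive earth pressure coefficient:
Kp = tan^2(45 + phi/2) = tan^2(62.0) = 3.537132
Compute passive force:
Pp = 0.5 * Kp * gamma * H^2
Pp = 0.5 * 3.537132 * 20.3 * 6.5^2
Pp = 1516.85 kN/m


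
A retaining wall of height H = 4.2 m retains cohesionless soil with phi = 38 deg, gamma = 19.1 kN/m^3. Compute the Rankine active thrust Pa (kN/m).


Result: 40.07 kN/m

Derivation:
Compute active earth pressure coefficient:
Ka = tan^2(45 - phi/2) = tan^2(26.0) = 0.237883
Compute active force:
Pa = 0.5 * Ka * gamma * H^2
Pa = 0.5 * 0.237883 * 19.1 * 4.2^2
Pa = 40.07 kN/m


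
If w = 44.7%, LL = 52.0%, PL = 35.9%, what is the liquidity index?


First compute the plasticity index:
PI = LL - PL = 52.0 - 35.9 = 16.1
Then compute the liquidity index:
LI = (w - PL) / PI
LI = (44.7 - 35.9) / 16.1
LI = 0.547


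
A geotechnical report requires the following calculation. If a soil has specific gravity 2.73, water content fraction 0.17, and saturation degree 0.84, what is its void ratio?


Result: 0.5525

Derivation:
Using the relation e = Gs * w / S
e = 2.73 * 0.17 / 0.84
e = 0.5525


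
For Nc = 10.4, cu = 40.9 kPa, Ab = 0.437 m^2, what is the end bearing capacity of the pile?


Using Qb = Nc * cu * Ab
Qb = 10.4 * 40.9 * 0.437
Qb = 185.88 kN


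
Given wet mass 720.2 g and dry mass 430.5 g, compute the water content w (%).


Using w = (m_wet - m_dry) / m_dry * 100
m_wet - m_dry = 720.2 - 430.5 = 289.7 g
w = 289.7 / 430.5 * 100
w = 67.29 %


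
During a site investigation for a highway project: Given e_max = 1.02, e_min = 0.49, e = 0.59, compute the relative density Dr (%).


Result: 81.13 %

Derivation:
Using Dr = (e_max - e) / (e_max - e_min) * 100
e_max - e = 1.02 - 0.59 = 0.43
e_max - e_min = 1.02 - 0.49 = 0.53
Dr = 0.43 / 0.53 * 100
Dr = 81.13 %


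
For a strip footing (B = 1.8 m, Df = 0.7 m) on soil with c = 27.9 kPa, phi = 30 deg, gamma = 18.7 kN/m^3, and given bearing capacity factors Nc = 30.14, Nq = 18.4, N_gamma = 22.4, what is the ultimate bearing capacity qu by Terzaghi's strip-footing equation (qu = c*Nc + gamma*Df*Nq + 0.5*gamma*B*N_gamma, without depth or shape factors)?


Result: 1458.75 kPa

Derivation:
Compute qu = c*Nc + gamma*Df*Nq + 0.5*gamma*B*N_gamma
Term 1: 27.9 * 30.14 = 840.906
Term 2: 18.7 * 0.7 * 18.4 = 240.856
Term 3: 0.5 * 18.7 * 1.8 * 22.4 = 376.992
qu = 840.906 + 240.856 + 376.992
qu = 1458.75 kPa


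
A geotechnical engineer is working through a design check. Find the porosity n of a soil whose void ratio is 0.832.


Using the relation n = e / (1 + e)
n = 0.832 / (1 + 0.832)
n = 0.832 / 1.832
n = 0.4541


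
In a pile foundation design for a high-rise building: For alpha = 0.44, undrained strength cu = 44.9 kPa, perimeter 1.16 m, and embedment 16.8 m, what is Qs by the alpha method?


Using Qs = alpha * cu * perimeter * L
Qs = 0.44 * 44.9 * 1.16 * 16.8
Qs = 385.0 kN


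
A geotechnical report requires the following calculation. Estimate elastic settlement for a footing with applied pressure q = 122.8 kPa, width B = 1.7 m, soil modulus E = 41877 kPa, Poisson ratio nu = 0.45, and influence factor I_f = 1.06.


Using Se = q * B * (1 - nu^2) * I_f / E
1 - nu^2 = 1 - 0.45^2 = 0.7975
Se = 122.8 * 1.7 * 0.7975 * 1.06 / 41877
Se = 0.004214 m
Convert to mm: Se = 0.004214 * 1000 = 4.214 mm


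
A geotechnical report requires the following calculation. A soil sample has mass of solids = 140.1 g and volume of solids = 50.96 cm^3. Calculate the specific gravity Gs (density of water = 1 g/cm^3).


Using Gs = m_s / (V_s * rho_w)
Since rho_w = 1 g/cm^3:
Gs = 140.1 / 50.96
Gs = 2.749


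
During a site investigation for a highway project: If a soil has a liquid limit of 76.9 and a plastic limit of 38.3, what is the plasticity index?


Using PI = LL - PL
PI = 76.9 - 38.3
PI = 38.6


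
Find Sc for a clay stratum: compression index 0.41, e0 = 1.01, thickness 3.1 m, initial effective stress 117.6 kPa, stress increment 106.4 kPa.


Using Sc = Cc * H / (1 + e0) * log10((sigma0 + delta_sigma) / sigma0)
Stress ratio = (117.6 + 106.4) / 117.6 = 1.90476
log10(1.90476) = 0.279841
Cc * H / (1 + e0) = 0.41 * 3.1 / (1 + 1.01) = 0.632338
Sc = 0.632338 * 0.279841
Sc = 0.177 m


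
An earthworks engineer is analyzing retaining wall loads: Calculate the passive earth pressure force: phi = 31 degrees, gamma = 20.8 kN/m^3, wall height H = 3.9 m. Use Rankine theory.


Compute passive earth pressure coefficient:
Kp = tan^2(45 + phi/2) = tan^2(60.5) = 3.124035
Compute passive force:
Pp = 0.5 * Kp * gamma * H^2
Pp = 0.5 * 3.124035 * 20.8 * 3.9^2
Pp = 494.17 kN/m


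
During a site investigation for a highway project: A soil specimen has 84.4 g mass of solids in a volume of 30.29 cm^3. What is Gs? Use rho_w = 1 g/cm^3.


Result: 2.786

Derivation:
Using Gs = m_s / (V_s * rho_w)
Since rho_w = 1 g/cm^3:
Gs = 84.4 / 30.29
Gs = 2.786


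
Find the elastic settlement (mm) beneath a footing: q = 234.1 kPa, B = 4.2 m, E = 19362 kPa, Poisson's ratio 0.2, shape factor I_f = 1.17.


Using Se = q * B * (1 - nu^2) * I_f / E
1 - nu^2 = 1 - 0.2^2 = 0.96
Se = 234.1 * 4.2 * 0.96 * 1.17 / 19362
Se = 0.057037 m
Convert to mm: Se = 0.057037 * 1000 = 57.037 mm


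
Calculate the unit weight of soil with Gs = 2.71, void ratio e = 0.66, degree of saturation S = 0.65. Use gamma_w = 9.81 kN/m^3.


Using gamma = gamma_w * (Gs + S*e) / (1 + e)
Numerator: Gs + S*e = 2.71 + 0.65*0.66 = 3.139
Denominator: 1 + e = 1 + 0.66 = 1.66
gamma = 9.81 * 3.139 / 1.66
gamma = 18.55 kN/m^3


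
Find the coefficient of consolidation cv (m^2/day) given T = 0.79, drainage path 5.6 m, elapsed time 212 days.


Result: 0.11686 m^2/day

Derivation:
Using cv = T * H_dr^2 / t
H_dr^2 = 5.6^2 = 31.36
cv = 0.79 * 31.36 / 212
cv = 0.11686 m^2/day


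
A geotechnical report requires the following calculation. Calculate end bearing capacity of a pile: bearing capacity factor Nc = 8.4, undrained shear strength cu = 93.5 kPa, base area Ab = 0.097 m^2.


Using Qb = Nc * cu * Ab
Qb = 8.4 * 93.5 * 0.097
Qb = 76.18 kN


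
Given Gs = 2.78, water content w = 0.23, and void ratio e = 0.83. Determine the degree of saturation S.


Using S = Gs * w / e
S = 2.78 * 0.23 / 0.83
S = 0.7704


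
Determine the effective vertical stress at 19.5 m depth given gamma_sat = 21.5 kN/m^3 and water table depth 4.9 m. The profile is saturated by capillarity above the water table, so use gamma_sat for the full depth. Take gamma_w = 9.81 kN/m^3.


Total stress = gamma_sat * depth
sigma = 21.5 * 19.5 = 419.25 kPa
Pore water pressure u = gamma_w * (depth - d_wt)
u = 9.81 * (19.5 - 4.9) = 143.226 kPa
Effective stress = sigma - u
sigma' = 419.25 - 143.226 = 276.02 kPa


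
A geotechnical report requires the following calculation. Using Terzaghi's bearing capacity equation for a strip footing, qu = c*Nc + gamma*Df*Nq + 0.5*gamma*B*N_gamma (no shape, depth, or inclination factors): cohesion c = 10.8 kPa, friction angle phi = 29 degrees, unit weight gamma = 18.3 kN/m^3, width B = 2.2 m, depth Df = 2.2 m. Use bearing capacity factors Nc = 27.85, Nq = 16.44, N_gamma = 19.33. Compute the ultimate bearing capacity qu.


Compute qu = c*Nc + gamma*Df*Nq + 0.5*gamma*B*N_gamma
Term 1: 10.8 * 27.85 = 300.78
Term 2: 18.3 * 2.2 * 16.44 = 661.8744
Term 3: 0.5 * 18.3 * 2.2 * 19.33 = 389.1129
qu = 300.78 + 661.8744 + 389.1129
qu = 1351.77 kPa


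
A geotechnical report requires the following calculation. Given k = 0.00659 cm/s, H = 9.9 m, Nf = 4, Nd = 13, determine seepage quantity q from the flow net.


Result: 0.0002007 m^3/s per m

Derivation:
Convert k to m/s for unit consistency with H:
k = 0.00659 cm/s = 0.00659 / 100 m/s = 6.59e-05 m/s
Using q = k * H * Nf / Nd
Nf / Nd = 4 / 13 = 0.3077
q = 6.59e-05 * 9.9 * 0.3077
q = 0.0002007 m^3/s per m


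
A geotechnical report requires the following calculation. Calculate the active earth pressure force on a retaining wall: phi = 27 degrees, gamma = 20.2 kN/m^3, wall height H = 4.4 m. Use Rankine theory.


Result: 73.43 kN/m

Derivation:
Compute active earth pressure coefficient:
Ka = tan^2(45 - phi/2) = tan^2(31.5) = 0.375525
Compute active force:
Pa = 0.5 * Ka * gamma * H^2
Pa = 0.5 * 0.375525 * 20.2 * 4.4^2
Pa = 73.43 kN/m


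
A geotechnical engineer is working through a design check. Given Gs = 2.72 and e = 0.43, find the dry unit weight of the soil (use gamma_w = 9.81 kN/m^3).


Using gamma_d = Gs * gamma_w / (1 + e)
gamma_d = 2.72 * 9.81 / (1 + 0.43)
gamma_d = 2.72 * 9.81 / 1.43
gamma_d = 18.66 kN/m^3


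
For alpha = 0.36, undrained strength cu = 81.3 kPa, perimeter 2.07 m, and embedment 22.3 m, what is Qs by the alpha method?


Result: 1351.04 kN

Derivation:
Using Qs = alpha * cu * perimeter * L
Qs = 0.36 * 81.3 * 2.07 * 22.3
Qs = 1351.04 kN


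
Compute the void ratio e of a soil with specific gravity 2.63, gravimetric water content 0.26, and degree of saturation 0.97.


Using the relation e = Gs * w / S
e = 2.63 * 0.26 / 0.97
e = 0.7049


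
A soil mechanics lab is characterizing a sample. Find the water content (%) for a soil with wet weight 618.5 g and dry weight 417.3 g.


Using w = (m_wet - m_dry) / m_dry * 100
m_wet - m_dry = 618.5 - 417.3 = 201.2 g
w = 201.2 / 417.3 * 100
w = 48.21 %
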